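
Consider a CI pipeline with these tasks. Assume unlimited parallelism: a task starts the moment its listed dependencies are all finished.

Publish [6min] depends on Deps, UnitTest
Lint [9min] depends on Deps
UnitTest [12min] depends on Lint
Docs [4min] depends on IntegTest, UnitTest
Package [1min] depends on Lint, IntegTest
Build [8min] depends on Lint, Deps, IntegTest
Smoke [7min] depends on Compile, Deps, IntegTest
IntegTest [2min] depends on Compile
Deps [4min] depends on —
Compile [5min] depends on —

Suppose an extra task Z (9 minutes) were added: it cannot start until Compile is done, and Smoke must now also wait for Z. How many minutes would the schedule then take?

Originally the schedule takes 31 minutes.
With Z inserted, Smoke now waits for max(Compile, Deps, IntegTest, Z).
New critical path: Deps→Lint→UnitTest→Publish = 4+9+12+6 = 31 ⇒ 31 minutes.

31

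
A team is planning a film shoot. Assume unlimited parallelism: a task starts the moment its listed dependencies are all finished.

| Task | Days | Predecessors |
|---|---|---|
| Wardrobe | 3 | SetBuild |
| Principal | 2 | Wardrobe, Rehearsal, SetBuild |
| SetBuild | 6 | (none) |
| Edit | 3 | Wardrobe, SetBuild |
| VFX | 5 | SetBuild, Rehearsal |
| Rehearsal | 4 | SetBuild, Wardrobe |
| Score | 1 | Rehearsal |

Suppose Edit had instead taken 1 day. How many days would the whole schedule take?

The binding path is SetBuild→Wardrobe→Rehearsal→VFX = 6+3+4+5 = 18; finish at 18 days.
Edit is off the critical path — its longest chain is 12 days, giving 6 of slack.
That remains the longest chain; total 18 days.

18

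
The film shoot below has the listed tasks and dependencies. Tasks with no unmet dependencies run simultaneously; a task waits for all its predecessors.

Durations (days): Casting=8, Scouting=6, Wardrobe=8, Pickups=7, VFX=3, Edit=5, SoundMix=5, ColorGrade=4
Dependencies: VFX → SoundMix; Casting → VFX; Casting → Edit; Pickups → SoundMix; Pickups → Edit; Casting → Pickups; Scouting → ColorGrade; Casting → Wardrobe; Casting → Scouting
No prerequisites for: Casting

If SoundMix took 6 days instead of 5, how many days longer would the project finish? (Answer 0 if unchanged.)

The binding path is Casting→Pickups→SoundMix = 8+7+5 = 20; finish at 20 days.
SoundMix lies on that path, so at 6 days the path becomes 21 days.
That remains the longest chain; total 21 days.
Change in finish: 21 − 20 = +1 days.

1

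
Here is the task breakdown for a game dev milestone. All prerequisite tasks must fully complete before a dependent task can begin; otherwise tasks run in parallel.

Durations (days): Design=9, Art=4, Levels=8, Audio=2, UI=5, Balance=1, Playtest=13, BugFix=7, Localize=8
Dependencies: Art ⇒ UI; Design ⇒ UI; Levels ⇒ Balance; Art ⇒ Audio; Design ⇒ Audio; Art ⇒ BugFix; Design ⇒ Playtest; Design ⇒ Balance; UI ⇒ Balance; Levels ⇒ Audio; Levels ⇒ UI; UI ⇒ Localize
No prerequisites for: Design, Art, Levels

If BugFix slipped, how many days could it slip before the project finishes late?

Critical path: Design→UI→Localize = 9+5+8 = 22, so the finish is 22 days.
The longest chain containing BugFix totals 11 days.
So BugFix can slip 22 − 11 = 11 days.

11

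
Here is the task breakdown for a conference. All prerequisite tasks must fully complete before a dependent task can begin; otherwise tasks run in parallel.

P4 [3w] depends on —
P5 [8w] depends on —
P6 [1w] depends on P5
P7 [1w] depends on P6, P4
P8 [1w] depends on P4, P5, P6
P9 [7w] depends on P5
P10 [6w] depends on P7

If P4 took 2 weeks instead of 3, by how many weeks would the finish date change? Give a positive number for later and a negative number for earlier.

0

The binding path is P5→P6→P7→P10 = 8+1+1+6 = 16; finish at 16 weeks.
P4 has 6 weeks of float (longest path through it is 10).
No other chain overtakes it, so the finish is 16 weeks.
Change in finish: 16 − 16 = +0 weeks.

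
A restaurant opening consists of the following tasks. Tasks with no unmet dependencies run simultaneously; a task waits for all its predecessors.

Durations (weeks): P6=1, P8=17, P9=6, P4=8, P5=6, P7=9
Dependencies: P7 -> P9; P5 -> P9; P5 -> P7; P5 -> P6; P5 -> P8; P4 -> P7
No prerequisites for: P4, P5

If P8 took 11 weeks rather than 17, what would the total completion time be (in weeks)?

23

As given, the longest chain is P5→P8 = 6+17 = 23, so the finish is 23 weeks.
P8 is on the critical path; changing it to 11 makes that path 17 weeks.
New critical path: P4→P7→P9 = 8+9+6 = 23 ⇒ 23 weeks.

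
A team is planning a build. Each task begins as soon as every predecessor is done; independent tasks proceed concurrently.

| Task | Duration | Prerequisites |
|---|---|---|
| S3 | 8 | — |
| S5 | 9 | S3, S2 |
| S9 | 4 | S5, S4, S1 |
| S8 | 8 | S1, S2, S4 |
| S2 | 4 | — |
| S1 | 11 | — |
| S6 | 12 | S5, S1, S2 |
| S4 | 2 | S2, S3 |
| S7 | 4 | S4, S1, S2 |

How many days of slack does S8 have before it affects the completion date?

S3→S5→S6 = 8+9+12 = 29 sets the makespan at 29 days.
S8 finishes as early as 19 and must finish by 29.
Slack of S8 = 21 − 11 = 10 days.

10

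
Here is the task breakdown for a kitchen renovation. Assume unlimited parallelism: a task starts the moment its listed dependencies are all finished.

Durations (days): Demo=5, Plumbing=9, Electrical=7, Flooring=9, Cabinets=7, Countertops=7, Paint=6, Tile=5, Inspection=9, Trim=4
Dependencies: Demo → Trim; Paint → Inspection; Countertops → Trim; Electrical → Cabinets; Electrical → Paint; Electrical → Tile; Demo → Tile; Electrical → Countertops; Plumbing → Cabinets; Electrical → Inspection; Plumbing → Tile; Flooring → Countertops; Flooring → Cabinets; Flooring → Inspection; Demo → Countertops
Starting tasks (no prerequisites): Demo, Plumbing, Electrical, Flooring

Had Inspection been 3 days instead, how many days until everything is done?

20

The binding path is Electrical→Paint→Inspection = 7+6+9 = 22; finish at 22 days.
Inspection lies on that path, so at 3 days the path becomes 16 days.
Now Flooring→Countertops→Trim = 9+7+4 = 20 is longest, so the finish becomes 20 days.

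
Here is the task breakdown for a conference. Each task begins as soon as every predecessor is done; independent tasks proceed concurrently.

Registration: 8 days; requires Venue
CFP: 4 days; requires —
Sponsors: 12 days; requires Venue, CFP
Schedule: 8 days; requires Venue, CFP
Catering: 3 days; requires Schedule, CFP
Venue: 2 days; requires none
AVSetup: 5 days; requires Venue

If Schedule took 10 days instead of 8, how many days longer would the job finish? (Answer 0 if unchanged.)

1

As given, the longest chain is CFP→Sponsors = 4+12 = 16, so the finish is 16 days.
Schedule has 1 day of float (longest path through it is 15).
New critical path: CFP→Schedule→Catering = 4+10+3 = 17 ⇒ 17 days.
Change in finish: 17 − 16 = +1 days.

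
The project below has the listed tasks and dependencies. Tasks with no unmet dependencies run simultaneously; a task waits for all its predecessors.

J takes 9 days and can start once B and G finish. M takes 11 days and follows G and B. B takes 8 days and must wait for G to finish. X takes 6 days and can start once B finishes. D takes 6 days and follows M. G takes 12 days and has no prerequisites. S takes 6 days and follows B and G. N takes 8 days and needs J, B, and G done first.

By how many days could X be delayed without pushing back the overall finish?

The longest chain is G→B→M→D = 12+8+11+6 = 37; overall finish 37 days.
The longest chain containing X totals 26 days.
Float = 37 − 26 = 11.

11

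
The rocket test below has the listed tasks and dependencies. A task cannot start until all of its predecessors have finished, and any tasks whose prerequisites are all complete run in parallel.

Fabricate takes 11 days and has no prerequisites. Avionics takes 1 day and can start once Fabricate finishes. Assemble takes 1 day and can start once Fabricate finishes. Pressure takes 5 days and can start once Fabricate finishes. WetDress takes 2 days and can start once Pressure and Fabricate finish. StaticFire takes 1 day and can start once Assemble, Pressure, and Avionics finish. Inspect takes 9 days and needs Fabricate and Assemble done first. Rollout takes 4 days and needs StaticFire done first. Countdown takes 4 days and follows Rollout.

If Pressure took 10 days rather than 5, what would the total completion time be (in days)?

The binding path is Fabricate→Pressure→StaticFire→Rollout→Countdown = 11+5+1+4+4 = 25; finish at 25 days.
Pressure is on the critical path; changing it to 10 makes that path 30 days.
That remains the longest chain; total 30 days.

30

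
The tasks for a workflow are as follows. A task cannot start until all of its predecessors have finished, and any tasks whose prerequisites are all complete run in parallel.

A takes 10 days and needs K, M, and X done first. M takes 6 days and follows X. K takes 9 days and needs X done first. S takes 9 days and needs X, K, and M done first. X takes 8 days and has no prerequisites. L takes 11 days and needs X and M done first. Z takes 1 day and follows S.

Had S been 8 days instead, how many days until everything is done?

Baseline: X→K→S→Z = 8+9+9+1 = 27 → 27 days.
Since S is critical, the -1 change carries straight to that chain (now 26 days).
The binding chain switches to X→K→A = 8+9+10 = 27; finish 27 days.

27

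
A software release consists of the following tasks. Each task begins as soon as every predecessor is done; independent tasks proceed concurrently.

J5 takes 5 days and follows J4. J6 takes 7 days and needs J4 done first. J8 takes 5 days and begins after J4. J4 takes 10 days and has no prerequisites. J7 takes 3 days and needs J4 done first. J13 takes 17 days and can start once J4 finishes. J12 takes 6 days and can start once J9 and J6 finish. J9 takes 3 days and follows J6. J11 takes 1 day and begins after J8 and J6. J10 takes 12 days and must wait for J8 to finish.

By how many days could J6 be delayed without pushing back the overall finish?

Critical path: J4→J8→J10 = 10+5+12 = 27, so the finish is 27 days.
Longest path through J6: 26 days (earliest finish 17, latest finish 18).
Float = 27 − 26 = 1.

1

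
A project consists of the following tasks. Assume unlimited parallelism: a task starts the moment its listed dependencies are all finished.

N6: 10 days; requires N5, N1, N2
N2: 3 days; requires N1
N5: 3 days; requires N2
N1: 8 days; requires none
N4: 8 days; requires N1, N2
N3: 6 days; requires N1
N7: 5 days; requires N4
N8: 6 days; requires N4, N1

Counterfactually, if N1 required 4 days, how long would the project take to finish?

As given, the longest chain is N1→N2→N4→N8 = 8+3+8+6 = 25, so the finish is 25 days.
Since N1 is critical, the -4 change carries straight to that chain (now 21 days).
The critical path is still N1→N2→N4→N8; finish is now 21 days.

21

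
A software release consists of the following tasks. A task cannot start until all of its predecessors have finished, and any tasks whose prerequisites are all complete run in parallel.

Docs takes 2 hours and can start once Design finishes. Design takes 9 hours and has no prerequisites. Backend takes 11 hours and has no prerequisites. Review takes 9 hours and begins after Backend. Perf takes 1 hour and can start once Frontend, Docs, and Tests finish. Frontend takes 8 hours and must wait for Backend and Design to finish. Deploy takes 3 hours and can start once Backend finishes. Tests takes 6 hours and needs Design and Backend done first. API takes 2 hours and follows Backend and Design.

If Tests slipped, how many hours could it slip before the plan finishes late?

The longest chain is Backend→Frontend→Perf = 11+8+1 = 20; overall finish 20 hours.
Longest path through Tests: 18 hours (earliest finish 17, latest finish 19).
Slack of Tests = 13 − 11 = 2 hours.

2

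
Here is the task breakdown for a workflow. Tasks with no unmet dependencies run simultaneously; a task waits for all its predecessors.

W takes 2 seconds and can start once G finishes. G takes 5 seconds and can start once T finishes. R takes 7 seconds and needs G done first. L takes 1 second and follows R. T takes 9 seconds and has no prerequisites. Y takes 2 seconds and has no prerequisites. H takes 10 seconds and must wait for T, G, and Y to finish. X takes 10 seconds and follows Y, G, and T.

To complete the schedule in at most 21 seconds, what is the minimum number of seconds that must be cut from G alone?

Current finish: 24 seconds; target: 21.
G is on every critical path, so each second cut from G cuts the finish by one (this holds down to a finish of 20).
Need 24 − 21 = 3 seconds off G → G becomes 2 seconds, finish becomes 21.

3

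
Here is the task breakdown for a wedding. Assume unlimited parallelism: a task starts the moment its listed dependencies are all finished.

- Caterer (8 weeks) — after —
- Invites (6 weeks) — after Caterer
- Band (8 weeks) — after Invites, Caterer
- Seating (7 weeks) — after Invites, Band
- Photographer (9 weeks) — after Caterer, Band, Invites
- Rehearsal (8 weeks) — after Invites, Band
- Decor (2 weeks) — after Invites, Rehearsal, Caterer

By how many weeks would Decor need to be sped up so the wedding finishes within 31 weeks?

Current finish: 32 weeks; target: 31.
Decor is on every critical path, so each week cut from Decor cuts the finish by one (this holds down to a finish of 31).
Need 32 − 31 = 1 week off Decor → Decor becomes 1 week, finish becomes 31.

1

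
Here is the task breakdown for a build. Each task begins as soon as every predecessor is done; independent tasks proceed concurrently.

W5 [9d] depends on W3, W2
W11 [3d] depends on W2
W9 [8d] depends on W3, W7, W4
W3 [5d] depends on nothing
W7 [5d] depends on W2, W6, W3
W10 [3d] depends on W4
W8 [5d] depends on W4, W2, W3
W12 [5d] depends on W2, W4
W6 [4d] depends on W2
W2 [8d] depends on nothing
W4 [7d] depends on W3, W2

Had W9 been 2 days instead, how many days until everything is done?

20

Actual critical path: W2→W6→W7→W9 = 8+4+5+8 = 25 ⇒ 25 days.
Since W9 is critical, the -6 change carries straight to that chain (now 19 days).
The binding chain switches to W2→W4→W8 = 8+7+5 = 20; finish 20 days.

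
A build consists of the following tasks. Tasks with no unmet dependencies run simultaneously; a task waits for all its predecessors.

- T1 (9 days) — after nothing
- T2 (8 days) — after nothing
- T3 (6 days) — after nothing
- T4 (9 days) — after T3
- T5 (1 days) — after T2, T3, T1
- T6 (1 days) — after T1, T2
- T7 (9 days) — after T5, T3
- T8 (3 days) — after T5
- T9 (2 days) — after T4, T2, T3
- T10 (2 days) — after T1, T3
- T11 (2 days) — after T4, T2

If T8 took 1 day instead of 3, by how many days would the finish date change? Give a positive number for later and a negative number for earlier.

As given, the longest chain is T1→T5→T7 = 9+1+9 = 19, so the finish is 19 days.
The longest path through T8 is only 13 days, so T8 has float 6.
The critical path is still T1→T5→T7; finish is now 19 days.
Change in finish: 19 − 19 = +0 days.

0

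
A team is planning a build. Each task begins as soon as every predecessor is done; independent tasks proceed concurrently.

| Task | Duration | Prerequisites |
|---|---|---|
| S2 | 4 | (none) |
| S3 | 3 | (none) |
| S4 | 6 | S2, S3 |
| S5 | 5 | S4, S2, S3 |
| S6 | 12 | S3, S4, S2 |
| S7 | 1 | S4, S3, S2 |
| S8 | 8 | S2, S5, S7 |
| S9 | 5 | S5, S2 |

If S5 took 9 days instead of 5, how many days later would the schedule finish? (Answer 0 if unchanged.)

Critical path before the change: S2→S4→S5→S8 = 4+6+5+8 = 23 giving 23 days.
S5 lies on that path, so at 9 days the path becomes 27 days.
The critical path is still S2→S4→S5→S8; finish is now 27 days.
Change in finish: 27 − 23 = +4 days.

4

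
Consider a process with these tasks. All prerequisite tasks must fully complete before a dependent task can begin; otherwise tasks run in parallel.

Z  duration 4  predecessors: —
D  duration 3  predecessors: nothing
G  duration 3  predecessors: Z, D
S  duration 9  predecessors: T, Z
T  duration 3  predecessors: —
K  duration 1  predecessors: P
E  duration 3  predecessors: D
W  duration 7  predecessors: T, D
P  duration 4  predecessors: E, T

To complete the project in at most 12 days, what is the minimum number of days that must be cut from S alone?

1

Current finish: 13 days; target: 12.
S is on every critical path, so each day cut from S cuts the finish by one (this holds down to a finish of 11).
Need 13 − 12 = 1 day off S → S becomes 8 days, finish becomes 12.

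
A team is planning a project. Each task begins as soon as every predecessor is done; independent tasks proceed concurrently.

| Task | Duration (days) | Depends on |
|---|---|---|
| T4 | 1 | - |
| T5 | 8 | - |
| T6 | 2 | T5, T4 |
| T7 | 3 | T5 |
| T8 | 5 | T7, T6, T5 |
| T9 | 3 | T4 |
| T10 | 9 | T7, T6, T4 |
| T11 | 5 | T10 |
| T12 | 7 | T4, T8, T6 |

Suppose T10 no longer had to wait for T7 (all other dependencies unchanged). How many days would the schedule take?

24

Before: longest chain T5→T7→T10→T11 = 8+3+9+5 = 25, finish 25.
Without T7→T10, T10's earliest start moves from 11 to 10.
The longest chain is now T5→T6→T10→T11 = 8+2+9+5 = 24, so the schedule takes 24 days.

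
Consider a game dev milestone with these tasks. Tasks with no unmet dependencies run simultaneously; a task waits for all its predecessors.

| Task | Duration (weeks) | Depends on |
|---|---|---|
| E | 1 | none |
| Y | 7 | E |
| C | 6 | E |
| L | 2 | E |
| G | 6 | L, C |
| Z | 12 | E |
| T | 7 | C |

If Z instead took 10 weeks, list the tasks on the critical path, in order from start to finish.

E, C, T

The binding path is E→C→T = 1+6+7 = 14; finish at 14 weeks.
Z has 1 week of float (longest path through it is 13).
That remains the longest chain; total 14 weeks.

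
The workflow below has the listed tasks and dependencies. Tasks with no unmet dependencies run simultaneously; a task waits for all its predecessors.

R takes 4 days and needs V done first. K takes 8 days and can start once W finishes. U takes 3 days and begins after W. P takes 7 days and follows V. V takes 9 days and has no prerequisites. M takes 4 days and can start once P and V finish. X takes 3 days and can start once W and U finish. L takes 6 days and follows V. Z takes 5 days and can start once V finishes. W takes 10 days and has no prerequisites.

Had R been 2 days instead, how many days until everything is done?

As given, the longest chain is V→P→M = 9+7+4 = 20, so the finish is 20 days.
The longest path through R is only 13 days, so R has float 7.
That remains the longest chain; total 20 days.

20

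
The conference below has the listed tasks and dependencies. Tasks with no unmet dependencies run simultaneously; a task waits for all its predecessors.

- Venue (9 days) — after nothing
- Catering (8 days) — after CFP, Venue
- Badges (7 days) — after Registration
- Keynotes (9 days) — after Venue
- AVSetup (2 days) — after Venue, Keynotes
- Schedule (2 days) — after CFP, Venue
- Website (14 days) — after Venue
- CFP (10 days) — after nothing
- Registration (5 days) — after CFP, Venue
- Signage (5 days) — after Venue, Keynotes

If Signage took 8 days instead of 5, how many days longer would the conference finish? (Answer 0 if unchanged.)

Actual critical path: Venue→Keynotes→Signage = 9+9+5 = 23 ⇒ 23 days.
Signage lies on that path, so at 8 days the path becomes 26 days.
That remains the longest chain; total 26 days.
Change in finish: 26 − 23 = +3 days.

3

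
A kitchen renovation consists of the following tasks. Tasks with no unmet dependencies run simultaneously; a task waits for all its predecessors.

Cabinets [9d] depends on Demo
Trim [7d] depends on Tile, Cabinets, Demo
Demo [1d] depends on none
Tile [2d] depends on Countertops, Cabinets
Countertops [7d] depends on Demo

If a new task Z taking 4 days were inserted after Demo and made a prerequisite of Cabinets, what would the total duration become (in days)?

Originally the project takes 19 days.
With Z inserted, Cabinets now waits for max(Demo, Z).
New critical path: Demo→Z→Cabinets→Tile→Trim = 1+4+9+2+7 = 23 ⇒ 23 days.

23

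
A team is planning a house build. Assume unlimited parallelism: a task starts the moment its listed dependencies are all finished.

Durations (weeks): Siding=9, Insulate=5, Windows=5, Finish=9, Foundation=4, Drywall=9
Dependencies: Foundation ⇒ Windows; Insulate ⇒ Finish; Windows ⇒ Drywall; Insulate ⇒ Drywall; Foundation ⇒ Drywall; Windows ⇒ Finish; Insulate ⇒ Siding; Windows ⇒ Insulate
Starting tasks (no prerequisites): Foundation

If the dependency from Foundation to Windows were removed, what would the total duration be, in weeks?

Before: longest chain Foundation→Windows→Insulate→Drywall = 4+5+5+9 = 23, finish 23.
Without Foundation→Windows, Windows's earliest start moves from 4 to 0.
New critical path: Windows→Insulate→Drywall = 5+5+9 = 19 ⇒ 19 weeks.

19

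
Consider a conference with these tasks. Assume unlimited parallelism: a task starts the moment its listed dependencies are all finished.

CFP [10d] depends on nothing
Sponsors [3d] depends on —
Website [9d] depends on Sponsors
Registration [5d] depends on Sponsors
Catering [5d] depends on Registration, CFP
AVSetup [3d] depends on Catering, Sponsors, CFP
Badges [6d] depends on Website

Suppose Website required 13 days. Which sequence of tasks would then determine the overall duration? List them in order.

Sponsors, Website, Badges

Actual critical path: Sponsors→Website→Badges = 3+9+6 = 18 ⇒ 18 days.
Website is on the critical path; changing it to 13 makes that path 22 days.
The critical path is still Sponsors→Website→Badges; finish is now 22 days.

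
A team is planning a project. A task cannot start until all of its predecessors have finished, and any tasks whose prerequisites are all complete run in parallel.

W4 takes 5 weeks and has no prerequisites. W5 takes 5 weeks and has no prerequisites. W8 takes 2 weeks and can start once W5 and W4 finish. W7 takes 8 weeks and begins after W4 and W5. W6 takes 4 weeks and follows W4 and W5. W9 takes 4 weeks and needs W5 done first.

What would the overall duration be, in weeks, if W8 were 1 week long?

The binding path is W4→W7 = 5+8 = 13; finish at 13 weeks.
W8 is off the critical path — its longest chain is 7 weeks, giving 6 of slack.
The critical path is still W4→W7; finish is now 13 weeks.

13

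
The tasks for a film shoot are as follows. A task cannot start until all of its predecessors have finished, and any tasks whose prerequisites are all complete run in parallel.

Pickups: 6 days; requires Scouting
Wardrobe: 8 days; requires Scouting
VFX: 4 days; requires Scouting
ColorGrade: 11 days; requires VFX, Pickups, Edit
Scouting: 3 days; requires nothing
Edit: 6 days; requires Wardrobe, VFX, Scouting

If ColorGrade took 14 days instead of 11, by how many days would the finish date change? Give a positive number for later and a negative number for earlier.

3

Actual critical path: Scouting→Wardrobe→Edit→ColorGrade = 3+8+6+11 = 28 ⇒ 28 days.
ColorGrade is on the critical path; changing it to 14 makes that path 31 days.
No other chain overtakes it, so the finish is 31 days.
Change in finish: 31 − 28 = +3 days.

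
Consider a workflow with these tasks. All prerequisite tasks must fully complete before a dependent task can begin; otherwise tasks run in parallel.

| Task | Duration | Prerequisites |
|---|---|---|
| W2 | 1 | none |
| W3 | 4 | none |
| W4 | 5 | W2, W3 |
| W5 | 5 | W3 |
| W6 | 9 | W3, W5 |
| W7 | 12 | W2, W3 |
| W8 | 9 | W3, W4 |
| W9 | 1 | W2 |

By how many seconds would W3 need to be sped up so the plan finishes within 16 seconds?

2

Current finish: 18 seconds; target: 16.
W3 is on every critical path, so each second cut from W3 cuts the finish by one (this holds down to a finish of 15).
Need 18 − 16 = 2 seconds off W3 → W3 becomes 2 seconds, finish becomes 16.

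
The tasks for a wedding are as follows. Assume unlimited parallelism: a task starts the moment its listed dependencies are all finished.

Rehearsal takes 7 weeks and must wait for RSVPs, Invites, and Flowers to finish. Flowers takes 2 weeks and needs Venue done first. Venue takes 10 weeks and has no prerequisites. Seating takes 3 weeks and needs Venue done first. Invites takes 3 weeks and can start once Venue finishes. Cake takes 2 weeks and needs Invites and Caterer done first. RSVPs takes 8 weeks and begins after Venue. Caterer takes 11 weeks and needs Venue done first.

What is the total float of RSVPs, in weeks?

Venue→RSVPs→Rehearsal = 10+8+7 = 25 sets the makespan at 25 weeks.
RSVPs finishes as early as 18 and must finish by 18.
Float = 25 − 25 = 0.

0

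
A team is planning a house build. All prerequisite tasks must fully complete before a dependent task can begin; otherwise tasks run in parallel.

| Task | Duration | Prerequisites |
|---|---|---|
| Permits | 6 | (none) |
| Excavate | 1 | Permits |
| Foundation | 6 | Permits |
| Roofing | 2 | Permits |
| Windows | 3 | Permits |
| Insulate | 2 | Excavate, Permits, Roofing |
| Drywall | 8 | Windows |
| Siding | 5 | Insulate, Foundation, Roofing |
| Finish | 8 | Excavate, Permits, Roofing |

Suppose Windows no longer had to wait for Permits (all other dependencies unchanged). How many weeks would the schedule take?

Before: longest chain Permits→Foundation→Siding = 6+6+5 = 17, finish 17.
Without Permits→Windows, Windows's earliest start moves from 6 to 0.
New critical path: Permits→Foundation→Siding = 6+6+5 = 17 ⇒ 17 weeks.

17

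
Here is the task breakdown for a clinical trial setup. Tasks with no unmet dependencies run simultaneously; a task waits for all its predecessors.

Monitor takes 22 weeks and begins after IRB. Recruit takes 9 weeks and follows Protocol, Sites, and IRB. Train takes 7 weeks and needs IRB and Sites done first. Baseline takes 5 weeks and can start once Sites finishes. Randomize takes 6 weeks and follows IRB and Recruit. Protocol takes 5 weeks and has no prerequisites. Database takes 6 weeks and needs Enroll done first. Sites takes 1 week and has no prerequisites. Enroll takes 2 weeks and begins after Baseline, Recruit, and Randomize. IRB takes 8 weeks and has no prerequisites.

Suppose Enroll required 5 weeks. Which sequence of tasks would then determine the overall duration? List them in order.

Critical path before the change: IRB→Recruit→Randomize→Enroll→Database = 8+9+6+2+6 = 31 giving 31 weeks.
Enroll is on the critical path; changing it to 5 makes that path 34 weeks.
No other chain overtakes it, so the finish is 34 weeks.

IRB, Recruit, Randomize, Enroll, Database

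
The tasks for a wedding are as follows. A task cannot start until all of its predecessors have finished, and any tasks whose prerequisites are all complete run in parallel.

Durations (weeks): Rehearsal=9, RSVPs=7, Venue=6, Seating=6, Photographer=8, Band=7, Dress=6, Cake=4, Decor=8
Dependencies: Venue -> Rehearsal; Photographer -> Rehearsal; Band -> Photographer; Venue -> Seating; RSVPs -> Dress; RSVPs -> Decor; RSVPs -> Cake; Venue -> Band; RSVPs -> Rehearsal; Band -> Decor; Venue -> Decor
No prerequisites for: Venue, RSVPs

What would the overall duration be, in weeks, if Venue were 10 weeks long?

34

As given, the longest chain is Venue→Band→Photographer→Rehearsal = 6+7+8+9 = 30, so the finish is 30 weeks.
Venue is on the critical path; changing it to 10 makes that path 34 weeks.
That remains the longest chain; total 34 weeks.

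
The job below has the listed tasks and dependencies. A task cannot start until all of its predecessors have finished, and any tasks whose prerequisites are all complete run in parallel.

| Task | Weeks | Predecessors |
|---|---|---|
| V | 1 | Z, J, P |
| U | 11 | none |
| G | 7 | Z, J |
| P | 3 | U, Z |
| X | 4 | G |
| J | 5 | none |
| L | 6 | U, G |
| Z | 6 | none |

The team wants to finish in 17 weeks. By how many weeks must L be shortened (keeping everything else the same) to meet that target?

2

Current finish: 19 weeks; target: 17.
L is on every critical path, so each week cut from L cuts the finish by one (this holds down to a finish of 17).
Need 19 − 17 = 2 weeks off L → L becomes 4 weeks, finish becomes 17.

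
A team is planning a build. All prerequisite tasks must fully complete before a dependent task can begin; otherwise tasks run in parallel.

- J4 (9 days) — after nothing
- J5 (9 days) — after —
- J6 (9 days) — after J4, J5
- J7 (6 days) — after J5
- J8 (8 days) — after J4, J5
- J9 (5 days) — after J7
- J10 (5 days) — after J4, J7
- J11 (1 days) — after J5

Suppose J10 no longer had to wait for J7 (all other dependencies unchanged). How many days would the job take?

20

Before: longest chain J5→J7→J9 = 9+6+5 = 20, finish 20.
Without J7→J10, J10's earliest start moves from 15 to 9.
After: J5→J7→J9 = 9+6+5 = 20 → 20 days.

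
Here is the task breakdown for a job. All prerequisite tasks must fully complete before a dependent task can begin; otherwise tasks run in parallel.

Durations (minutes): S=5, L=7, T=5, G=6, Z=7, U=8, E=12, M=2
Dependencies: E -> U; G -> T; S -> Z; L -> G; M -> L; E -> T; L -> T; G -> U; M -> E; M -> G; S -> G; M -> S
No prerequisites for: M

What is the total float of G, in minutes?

0

Critical path: M→L→G→U = 2+7+6+8 = 23, so the finish is 23 minutes.
Longest path through G: 23 minutes (earliest finish 15, latest finish 15).
Float = 23 − 23 = 0.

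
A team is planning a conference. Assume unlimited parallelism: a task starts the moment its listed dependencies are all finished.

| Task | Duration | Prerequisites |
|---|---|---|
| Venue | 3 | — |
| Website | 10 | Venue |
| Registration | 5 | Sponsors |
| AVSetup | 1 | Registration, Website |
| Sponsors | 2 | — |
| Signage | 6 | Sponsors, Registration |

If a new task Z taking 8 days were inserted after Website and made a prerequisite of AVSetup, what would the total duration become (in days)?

22

Originally the schedule takes 14 days.
With Z inserted, AVSetup now waits for max(Registration, Website, Z).
New critical path: Venue→Website→Z→AVSetup = 3+10+8+1 = 22 ⇒ 22 days.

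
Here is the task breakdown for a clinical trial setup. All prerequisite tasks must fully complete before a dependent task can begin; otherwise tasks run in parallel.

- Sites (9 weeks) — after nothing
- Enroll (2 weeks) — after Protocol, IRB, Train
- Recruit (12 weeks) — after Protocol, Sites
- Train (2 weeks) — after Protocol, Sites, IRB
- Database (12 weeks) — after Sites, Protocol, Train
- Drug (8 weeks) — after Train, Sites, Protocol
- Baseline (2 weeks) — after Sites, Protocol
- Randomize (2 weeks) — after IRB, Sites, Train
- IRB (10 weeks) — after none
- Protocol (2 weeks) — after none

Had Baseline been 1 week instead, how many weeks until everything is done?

Baseline: IRB→Train→Database = 10+2+12 = 24 → 24 weeks.
Baseline is off the critical path — its longest chain is 11 weeks, giving 13 of slack.
No other chain overtakes it, so the finish is 24 weeks.

24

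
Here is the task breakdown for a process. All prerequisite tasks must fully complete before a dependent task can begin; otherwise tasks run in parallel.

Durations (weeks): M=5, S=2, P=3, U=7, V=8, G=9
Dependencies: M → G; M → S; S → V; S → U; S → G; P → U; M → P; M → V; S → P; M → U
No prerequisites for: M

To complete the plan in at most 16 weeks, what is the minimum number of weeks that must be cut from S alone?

Current finish: 17 weeks; target: 16.
S is on every critical path, so each week cut from S cuts the finish by one (this holds down to a finish of 16).
Need 17 − 16 = 1 week off S → S becomes 1 week, finish becomes 16.

1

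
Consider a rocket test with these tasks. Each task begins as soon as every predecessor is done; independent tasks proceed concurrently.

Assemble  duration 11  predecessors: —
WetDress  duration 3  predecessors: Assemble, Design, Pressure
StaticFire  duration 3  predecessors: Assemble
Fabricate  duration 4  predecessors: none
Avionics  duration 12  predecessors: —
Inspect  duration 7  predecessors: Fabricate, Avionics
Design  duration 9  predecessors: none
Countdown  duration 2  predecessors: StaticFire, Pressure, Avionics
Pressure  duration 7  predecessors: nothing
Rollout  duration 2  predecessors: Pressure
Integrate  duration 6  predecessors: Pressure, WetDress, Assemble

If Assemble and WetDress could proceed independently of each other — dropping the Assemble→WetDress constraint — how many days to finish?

19

Original critical path: Assemble→WetDress→Integrate = 11+3+6 = 20 ⇒ 20 days.
Without Assemble→WetDress, WetDress's earliest start moves from 11 to 9.
After: Avionics→Inspect = 12+7 = 19 → 19 days.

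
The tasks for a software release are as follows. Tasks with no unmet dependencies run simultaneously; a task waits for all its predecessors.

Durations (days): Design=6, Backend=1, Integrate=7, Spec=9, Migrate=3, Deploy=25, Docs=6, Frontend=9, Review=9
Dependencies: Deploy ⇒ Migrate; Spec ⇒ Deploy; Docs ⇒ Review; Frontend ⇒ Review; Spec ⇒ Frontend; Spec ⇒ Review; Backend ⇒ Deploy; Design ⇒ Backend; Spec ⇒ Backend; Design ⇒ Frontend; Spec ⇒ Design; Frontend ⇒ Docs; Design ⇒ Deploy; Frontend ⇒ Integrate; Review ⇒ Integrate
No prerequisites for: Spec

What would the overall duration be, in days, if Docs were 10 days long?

50

Actual critical path: Spec→Design→Frontend→Docs→Review→Integrate = 9+6+9+6+9+7 = 46 ⇒ 46 days.
Docs lies on that path, so at 10 days the path becomes 50 days.
The critical path is still Spec→Design→Frontend→Docs→Review→Integrate; finish is now 50 days.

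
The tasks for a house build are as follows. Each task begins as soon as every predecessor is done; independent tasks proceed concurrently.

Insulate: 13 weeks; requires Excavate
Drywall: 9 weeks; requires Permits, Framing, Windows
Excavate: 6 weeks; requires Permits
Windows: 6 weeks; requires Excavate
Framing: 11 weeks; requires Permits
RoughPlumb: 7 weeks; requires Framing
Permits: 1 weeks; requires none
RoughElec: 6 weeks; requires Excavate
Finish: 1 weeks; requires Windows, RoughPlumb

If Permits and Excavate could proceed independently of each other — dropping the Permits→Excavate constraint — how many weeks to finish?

With the dependency in place, Permits→Excavate→Windows→Drywall = 1+6+6+9 = 22 sets the finish at 22 weeks.
Without Permits→Excavate, Excavate's earliest start moves from 1 to 0.
New critical path: Permits→Framing→Drywall = 1+11+9 = 21 ⇒ 21 weeks.

21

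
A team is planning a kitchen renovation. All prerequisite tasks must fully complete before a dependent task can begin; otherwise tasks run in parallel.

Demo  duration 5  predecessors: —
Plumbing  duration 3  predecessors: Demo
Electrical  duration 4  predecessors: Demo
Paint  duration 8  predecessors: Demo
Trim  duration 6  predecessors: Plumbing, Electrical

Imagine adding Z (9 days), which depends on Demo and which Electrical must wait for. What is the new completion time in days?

24

Originally the schedule takes 15 days.
With Z inserted, Electrical now waits for max(Demo, Z).
New critical path: Demo→Z→Electrical→Trim = 5+9+4+6 = 24 ⇒ 24 days.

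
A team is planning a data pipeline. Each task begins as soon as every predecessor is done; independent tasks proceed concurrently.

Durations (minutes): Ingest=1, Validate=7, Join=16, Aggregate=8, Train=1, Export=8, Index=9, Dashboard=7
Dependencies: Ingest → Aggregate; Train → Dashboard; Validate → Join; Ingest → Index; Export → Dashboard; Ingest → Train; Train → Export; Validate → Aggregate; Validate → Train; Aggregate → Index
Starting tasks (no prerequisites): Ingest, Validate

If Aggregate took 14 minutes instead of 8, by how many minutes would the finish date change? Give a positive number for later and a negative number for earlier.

The binding path is Validate→Aggregate→Index = 7+8+9 = 24; finish at 24 minutes.
Since Aggregate is critical, the +6 change carries straight to that chain (now 30 minutes).
That remains the longest chain; total 30 minutes.
Change in finish: 30 − 24 = +6 minutes.

6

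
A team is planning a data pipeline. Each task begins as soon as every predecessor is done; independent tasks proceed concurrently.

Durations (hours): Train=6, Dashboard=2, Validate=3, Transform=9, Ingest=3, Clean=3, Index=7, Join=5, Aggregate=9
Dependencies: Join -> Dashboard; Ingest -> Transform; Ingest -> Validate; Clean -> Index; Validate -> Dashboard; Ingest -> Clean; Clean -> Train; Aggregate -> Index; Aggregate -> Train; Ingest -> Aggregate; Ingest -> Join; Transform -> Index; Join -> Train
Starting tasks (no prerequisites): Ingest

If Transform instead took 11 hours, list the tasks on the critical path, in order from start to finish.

Ingest, Transform, Index

As given, the longest chain is Ingest→Transform→Index = 3+9+7 = 19, so the finish is 19 hours.
Since Transform is critical, the +2 change carries straight to that chain (now 21 hours).
The critical path is still Ingest→Transform→Index; finish is now 21 hours.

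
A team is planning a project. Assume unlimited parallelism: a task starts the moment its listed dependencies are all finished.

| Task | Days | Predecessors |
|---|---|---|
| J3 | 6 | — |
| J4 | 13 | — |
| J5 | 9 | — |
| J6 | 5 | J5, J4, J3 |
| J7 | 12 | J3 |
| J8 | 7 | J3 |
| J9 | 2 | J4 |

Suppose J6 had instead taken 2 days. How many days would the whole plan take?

18

As given, the longest chain is J4→J6 = 13+5 = 18, so the finish is 18 days.
J6 is on the critical path; changing it to 2 makes that path 15 days.
Now J3→J7 = 6+12 = 18 is longest, so the finish becomes 18 days.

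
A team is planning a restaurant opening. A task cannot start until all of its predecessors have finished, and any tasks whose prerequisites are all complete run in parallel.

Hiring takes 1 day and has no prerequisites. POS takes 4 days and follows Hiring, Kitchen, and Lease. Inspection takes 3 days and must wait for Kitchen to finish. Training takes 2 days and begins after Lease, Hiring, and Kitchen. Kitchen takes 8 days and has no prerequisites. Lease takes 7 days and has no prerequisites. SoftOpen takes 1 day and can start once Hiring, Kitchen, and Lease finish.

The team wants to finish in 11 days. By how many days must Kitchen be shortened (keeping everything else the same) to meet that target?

1

Current finish: 12 days; target: 11.
Kitchen is on every critical path, so each day cut from Kitchen cuts the finish by one (this holds down to a finish of 11).
Need 12 − 11 = 1 day off Kitchen → Kitchen becomes 7 days, finish becomes 11.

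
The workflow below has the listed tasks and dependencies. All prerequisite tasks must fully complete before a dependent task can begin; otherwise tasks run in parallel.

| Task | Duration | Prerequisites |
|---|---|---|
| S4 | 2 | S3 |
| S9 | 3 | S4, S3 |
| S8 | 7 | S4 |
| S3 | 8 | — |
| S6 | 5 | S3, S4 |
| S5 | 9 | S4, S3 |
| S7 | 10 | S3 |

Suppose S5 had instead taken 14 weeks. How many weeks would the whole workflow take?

24

The binding path is S3→S4→S5 = 8+2+9 = 19; finish at 19 weeks.
Since S5 is critical, the +5 change carries straight to that chain (now 24 weeks).
The critical path is still S3→S4→S5; finish is now 24 weeks.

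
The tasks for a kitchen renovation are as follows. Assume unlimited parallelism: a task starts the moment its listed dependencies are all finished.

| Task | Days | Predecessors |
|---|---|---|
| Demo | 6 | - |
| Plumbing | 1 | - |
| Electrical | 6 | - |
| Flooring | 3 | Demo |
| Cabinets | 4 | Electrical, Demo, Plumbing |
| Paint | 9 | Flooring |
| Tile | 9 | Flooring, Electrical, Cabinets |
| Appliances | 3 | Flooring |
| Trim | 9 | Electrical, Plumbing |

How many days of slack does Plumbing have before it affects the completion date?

5

Critical path: Demo→Cabinets→Tile = 6+4+9 = 19, so the finish is 19 days.
Plumbing finishes as early as 1 and must finish by 6.
Float = 19 − 14 = 5.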